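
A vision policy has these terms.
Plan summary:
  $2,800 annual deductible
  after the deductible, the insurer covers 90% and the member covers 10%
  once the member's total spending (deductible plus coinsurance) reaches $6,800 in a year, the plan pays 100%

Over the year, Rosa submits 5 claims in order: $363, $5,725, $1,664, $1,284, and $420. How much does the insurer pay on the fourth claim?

Claim 1 ($363): fully absorbed by the deductible. Member pays $363; OOP now $363. Plan pays $363 − $363 = $0.
Claim 2 ($5,725): $2,437 to deductible, leaving $3,288; member's 10% is $328.80. Cost to member: $2,765.80. OOP to date $3,128.80. Plan pays $5,725 − $2,765.80 = $2,959.20.
Claim 3 ($1,664): deductible already satisfied, so member's share is 10% × $1,664 = $166.40. Member owes $166.40 (running OOP $3,295.20). Plan pays $1,664 − $166.40 = $1,497.60.
Claim 4 ($1,284): 10% coinsurance on $1,284 = $128.40. Member pays $128.40; OOP now $3,423.60. Plan pays $1,284 − $128.40 = $1,155.60.

$1,155.60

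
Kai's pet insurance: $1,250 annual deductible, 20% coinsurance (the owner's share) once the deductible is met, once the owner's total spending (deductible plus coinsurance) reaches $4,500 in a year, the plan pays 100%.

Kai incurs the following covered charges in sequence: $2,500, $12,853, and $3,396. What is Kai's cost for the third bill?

Claim 1 ($2,500): $1,250 finishes the deductible; $1,250 goes to coinsurance; 20% of $1,250 = $250. Cost to owner: $1,500. OOP to date $1,500.
Claim 2 ($12,853): deductible already satisfied, so owner's share is 20% × $12,853 = $2,570.60. Cost to owner: $2,570.60. OOP to date $4,070.60.
Claim 3 ($3,396): deductible already satisfied, so owner's share is 20% × $3,396 = $679.20. Adding that to $4,070.60 gives $4,749.80, past the $4,500 cap; owner pays only $4,500 − $4,070.60 = $429.40.

$429.40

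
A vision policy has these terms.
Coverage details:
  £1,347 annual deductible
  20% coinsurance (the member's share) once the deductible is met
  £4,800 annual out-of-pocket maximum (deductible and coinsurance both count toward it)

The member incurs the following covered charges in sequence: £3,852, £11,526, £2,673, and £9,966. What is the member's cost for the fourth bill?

£112.20

Bill 1, £3,852: £1,347 finishes the deductible; £2,505 goes to coinsurance; member's 20% is £501. Member pays £1,848; OOP now £1,848.
Bill 2, £11,526: 20% coinsurance on £11,526 = £2,305.20. Cost to member: £2,305.20. OOP to date £4,153.20.
Bill 3, £2,673: 20% coinsurance on £2,673 = £534.60. Member pays £534.60; OOP now £4,687.80.
Bill 4, £9,966: deductible met; 20% of £9,966 = £1,993.20. OOP would hit £6,681 > £4,800, so the cap limits the member to £4,800 − £4,687.80 = £112.20.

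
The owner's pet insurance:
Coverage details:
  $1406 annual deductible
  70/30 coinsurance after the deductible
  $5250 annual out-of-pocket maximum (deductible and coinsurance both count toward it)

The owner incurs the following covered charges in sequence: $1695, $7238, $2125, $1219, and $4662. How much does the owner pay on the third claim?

#1 ($1695): $1406 to deductible, leaving $289; coinsurance $289 × 30% = $86.70. Owner pays $1492.70; OOP now $1492.70.
#2 ($7238): deductible already satisfied, so owner's share is 30% × $7238 = $2171.40. Cost to owner: $2171.40. OOP to date $3664.10.
#3 ($2125): 30% coinsurance on $2125 = $637.50. Cost to owner: $637.50. OOP to date $4301.60.

$637.50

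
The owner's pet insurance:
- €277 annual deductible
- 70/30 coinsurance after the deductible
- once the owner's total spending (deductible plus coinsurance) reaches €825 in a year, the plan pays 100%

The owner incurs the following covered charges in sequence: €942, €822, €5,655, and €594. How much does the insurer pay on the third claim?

Bill 1, €942: €277 finishes the deductible; €665 goes to coinsurance; owner's 30% is €199.50. Owner pays €476.50; OOP now €476.50. Insurer: €942 − €476.50 = €465.50.
Bill 2, €822: deductible already satisfied, so owner's share is 30% × €822 = €246.60. Owner owes €246.60 (running OOP €723.10). Plan pays €822 − €246.60 = €575.40.
Bill 3, €5,655: deductible met; 30% of €5,655 = €1,696.50. That would push OOP to €2,419.60, over the €825 cap, so owner pays €825 − €723.10 = €101.90. Insurer: €5,655 − €101.90 = €5,553.10.

€5,553.10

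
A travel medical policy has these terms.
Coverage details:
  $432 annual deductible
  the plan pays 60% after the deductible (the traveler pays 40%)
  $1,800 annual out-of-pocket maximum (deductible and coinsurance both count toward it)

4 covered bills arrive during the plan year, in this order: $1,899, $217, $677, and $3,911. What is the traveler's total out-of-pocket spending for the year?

#1 ($1,899): deductible takes $432, $1,467 remains; 40% of $1,467 = $586.80. Cost to traveler: $1,018.80. OOP to date $1,018.80.
#2 ($217): deductible met; 40% of $217 = $86.80. Traveler owes $86.80 (running OOP $1,105.60).
#3 ($677): deductible met; 40% of $677 = $270.80. Traveler owes $270.80 (running OOP $1,376.40).
#4 ($3,911): deductible met; 40% of $3,911 = $1,564.40. Adding that to $1,376.40 gives $2,940.80, past the $1,800 cap; traveler pays only $1,800 − $1,376.40 = $423.60.
Summing the traveler's payments: $1,018.80 + $86.80 + $270.80 + $423.60 = $1,800.

$1,800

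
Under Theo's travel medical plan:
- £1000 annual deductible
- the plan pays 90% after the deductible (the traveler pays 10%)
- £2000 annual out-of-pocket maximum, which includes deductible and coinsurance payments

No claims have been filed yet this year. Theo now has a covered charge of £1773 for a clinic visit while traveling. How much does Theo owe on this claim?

£1077.30

Deductible not yet touched, so the first £1000 of the bill goes to the deductible.
After the £1000 deductible portion, £1773 − £1000 = £773 is subject to coinsurance.
Coinsurance: £773 × 10% = £77.30.
So the traveler owes £1000 + £77.30 = £1077.30 before any cap.
Cumulative spending £0 + £1077.30 = £1077.30 stays under the £2000 maximum.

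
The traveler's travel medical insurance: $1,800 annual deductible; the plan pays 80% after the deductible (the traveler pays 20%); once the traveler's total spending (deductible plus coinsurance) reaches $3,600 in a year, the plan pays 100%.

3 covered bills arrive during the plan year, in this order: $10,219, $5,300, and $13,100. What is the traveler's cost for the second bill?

$116.20

Claim 1 — $10,219: $1,800 to deductible, leaving $8,419; 20% of $8,419 = $1,683.80. Traveler pays $3,483.80; OOP now $3,483.80.
Claim 2 — $5,300: deductible met; 20% of $5,300 = $1,060. Adding that to $3,483.80 gives $4,543.80, past the $3,600 cap; traveler pays only $3,600 − $3,483.80 = $116.20.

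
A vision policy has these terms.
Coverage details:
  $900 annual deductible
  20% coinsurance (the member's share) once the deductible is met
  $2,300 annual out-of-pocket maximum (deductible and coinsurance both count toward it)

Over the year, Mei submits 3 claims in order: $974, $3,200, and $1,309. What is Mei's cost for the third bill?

Bill 1, $974: deductible takes $900, $74 remains; coinsurance $74 × 20% = $14.80. Member owes $914.80 (running OOP $914.80).
Bill 2, $3,200: deductible met; 20% of $3,200 = $640. Member pays $640; OOP now $1,554.80.
Bill 3, $1,309: deductible already satisfied, so member's share is 20% × $1,309 = $261.80. Member pays $261.80; OOP now $1,816.60.

$261.80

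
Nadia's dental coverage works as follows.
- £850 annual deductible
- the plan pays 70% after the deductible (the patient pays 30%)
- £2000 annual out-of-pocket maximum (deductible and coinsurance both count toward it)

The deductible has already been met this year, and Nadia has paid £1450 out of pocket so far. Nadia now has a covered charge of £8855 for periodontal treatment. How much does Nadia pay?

£550

The deductible is already satisfied, so the full bill goes to coinsurance.
30% of £8855 = £2656.50 falls to the patient.
Adding £2656.50 to the £1450 already spent would give £4106.50, which exceeds the £2000 cap; the patient pays just £2000 − £1450 = £550.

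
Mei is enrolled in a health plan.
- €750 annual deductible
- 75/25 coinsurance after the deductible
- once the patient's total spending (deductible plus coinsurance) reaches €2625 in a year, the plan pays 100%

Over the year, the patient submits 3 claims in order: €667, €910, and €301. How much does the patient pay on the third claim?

€75.25

Claim 1 (€667): all of it applies to the deductible. Patient pays €667; OOP now €667.
Claim 2 (€910): €83 finishes the deductible; €827 goes to coinsurance; 25% of €827 = €206.75. Cost to patient: €289.75. OOP to date €956.75.
Claim 3 (€301): 25% coinsurance on €301 = €75.25. Cost to patient: €75.25. OOP to date €1032.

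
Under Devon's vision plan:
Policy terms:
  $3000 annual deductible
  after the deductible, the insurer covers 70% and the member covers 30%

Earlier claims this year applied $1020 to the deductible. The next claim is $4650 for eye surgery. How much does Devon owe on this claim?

$2781

Deductible still to meet: $3000 − $1020 = $1980.
After the $1980 deductible portion, $4650 − $1980 = $2670 is subject to coinsurance.
Coinsurance: $2670 × 30% = $801.
Member responsibility: $1980 + $801 = $2781.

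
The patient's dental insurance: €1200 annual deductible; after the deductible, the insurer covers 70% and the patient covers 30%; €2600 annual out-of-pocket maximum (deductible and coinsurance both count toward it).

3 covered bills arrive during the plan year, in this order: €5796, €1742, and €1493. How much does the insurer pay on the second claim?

€1720.80

Bill 1, €5796: €1200 to deductible, leaving €4596; 30% of €4596 = €1378.80. Cost to patient: €2578.80. OOP to date €2578.80. Plan pays €5796 − €2578.80 = €3217.20.
Bill 2, €1742: 30% coinsurance on €1742 = €522.60. OOP would hit €3101.40 > €2600, so the cap limits the patient to €2600 − €2578.80 = €21.20. Plan pays €1742 − €21.20 = €1720.80.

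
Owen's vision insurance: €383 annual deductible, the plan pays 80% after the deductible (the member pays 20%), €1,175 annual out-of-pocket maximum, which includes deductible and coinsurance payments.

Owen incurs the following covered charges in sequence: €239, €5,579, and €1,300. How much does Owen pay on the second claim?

Claim 1 — €239: fully absorbed by the deductible. Cost to member: €239. OOP to date €239.
Claim 2 — €5,579: deductible takes €144, €5,435 remains; 20% of €5,435 = €1,087. Deductible plus coinsurance: €144 + €1,087 = €1,231. Adding that to €239 gives €1,470, past the €1,175 cap; member pays only €1,175 − €239 = €936.

€936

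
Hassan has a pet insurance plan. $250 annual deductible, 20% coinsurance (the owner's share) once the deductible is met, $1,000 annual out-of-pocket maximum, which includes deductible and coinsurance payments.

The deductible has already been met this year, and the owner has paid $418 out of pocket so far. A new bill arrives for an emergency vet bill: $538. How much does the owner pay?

The deductible is already satisfied, so the full bill goes to coinsurance.
Coinsurance: $538 × 20% = $107.60.
Total out-of-pocket so far would be $418 + $107.60 = $525.60, below the $1,000 cap — no reduction.

$107.60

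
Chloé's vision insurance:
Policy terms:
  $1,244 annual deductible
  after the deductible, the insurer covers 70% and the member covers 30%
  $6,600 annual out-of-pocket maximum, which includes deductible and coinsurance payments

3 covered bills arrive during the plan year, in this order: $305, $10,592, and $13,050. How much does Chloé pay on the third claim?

Bill 1, $305: entire amount goes to the deductible. Member owes $305 (running OOP $305).
Bill 2, $10,592: $939 to deductible, leaving $9,653; 30% of $9,653 = $2,895.90. Cost to member: $3,834.90. OOP to date $4,139.90.
Bill 3, $13,050: deductible met; 30% of $13,050 = $3,915. Adding that to $4,139.90 gives $8,054.90, past the $6,600 cap; member pays only $6,600 − $4,139.90 = $2,460.10.

$2,460.10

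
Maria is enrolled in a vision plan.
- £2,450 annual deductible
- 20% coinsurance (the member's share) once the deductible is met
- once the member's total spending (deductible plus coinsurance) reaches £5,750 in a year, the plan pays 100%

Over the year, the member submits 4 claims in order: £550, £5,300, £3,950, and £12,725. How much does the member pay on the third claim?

Bill 1, £550: all of it applies to the deductible. Cost to member: £550. OOP to date £550.
Bill 2, £5,300: £1,900 finishes the deductible; £3,400 goes to coinsurance; coinsurance £3,400 × 20% = £680. Member owes £2,580 (running OOP £3,130).
Bill 3, £3,950: 20% coinsurance on £3,950 = £790. Cost to member: £790. OOP to date £3,920.

£790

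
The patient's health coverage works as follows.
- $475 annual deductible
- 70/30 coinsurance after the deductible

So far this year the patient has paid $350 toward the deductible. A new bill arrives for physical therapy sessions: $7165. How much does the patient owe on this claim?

$2237

Deductible still to meet: $475 − $350 = $125.
The remaining $7040 (= $7165 − $125) moves to coinsurance.
Coinsurance: $7040 × 30% = $2112.
Patient responsibility: $125 + $2112 = $2237.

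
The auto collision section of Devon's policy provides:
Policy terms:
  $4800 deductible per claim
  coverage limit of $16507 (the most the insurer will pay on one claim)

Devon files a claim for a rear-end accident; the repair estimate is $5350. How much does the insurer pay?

$550

Less the $4800 deductible: $5350 − $4800 = $550.
That's under the $16507 cap, so the insurer reimburses the full $550.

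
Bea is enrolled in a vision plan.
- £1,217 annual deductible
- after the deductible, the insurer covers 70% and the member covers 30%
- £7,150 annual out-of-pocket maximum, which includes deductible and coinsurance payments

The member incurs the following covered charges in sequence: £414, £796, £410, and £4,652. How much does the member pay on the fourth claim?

Claim 1 — £414: fully absorbed by the deductible. Cost to member: £414. OOP to date £414.
Claim 2 — £796: fully absorbed by the deductible. Cost to member: £796. OOP to date £1,210.
Claim 3 — £410: deductible takes £7, £403 remains; member's 30% is £120.90. Member owes £127.90 (running OOP £1,337.90).
Claim 4 — £4,652: 30% coinsurance on £4,652 = £1,395.60. Member pays £1,395.60; OOP now £2,733.50.

£1,395.60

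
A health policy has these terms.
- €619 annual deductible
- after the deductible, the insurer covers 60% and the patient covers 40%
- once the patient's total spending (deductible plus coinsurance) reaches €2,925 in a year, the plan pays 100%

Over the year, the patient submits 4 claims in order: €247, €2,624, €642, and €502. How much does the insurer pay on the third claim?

€385.20

Claim 1 (€247): fully absorbed by the deductible. Cost to patient: €247. OOP to date €247. Insurer: €247 − €247 = €0.
Claim 2 (€2,624): €372 to deductible, leaving €2,252; coinsurance €2,252 × 40% = €900.80. Cost to patient: €1,272.80. OOP to date €1,519.80. Plan pays €2,624 − €1,272.80 = €1,351.20.
Claim 3 (€642): deductible already satisfied, so patient's share is 40% × €642 = €256.80. Patient pays €256.80; OOP now €1,776.60. Plan pays €642 − €256.80 = €385.20.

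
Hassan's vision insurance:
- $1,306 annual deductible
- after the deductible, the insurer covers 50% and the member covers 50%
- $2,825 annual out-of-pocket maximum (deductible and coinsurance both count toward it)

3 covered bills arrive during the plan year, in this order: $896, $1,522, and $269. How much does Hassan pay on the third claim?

$134.50

Claim 1 — $896: entire amount goes to the deductible. Member owes $896 (running OOP $896).
Claim 2 — $1,522: deductible takes $410, $1,112 remains; coinsurance $1,112 × 50% = $556. Cost to member: $966. OOP to date $1,862.
Claim 3 — $269: 50% coinsurance on $269 = $134.50. Cost to member: $134.50. OOP to date $1,996.50.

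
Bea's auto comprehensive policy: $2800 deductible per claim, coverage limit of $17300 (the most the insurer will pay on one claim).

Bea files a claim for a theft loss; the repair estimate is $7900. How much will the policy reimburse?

Less the $2800 deductible: $7900 − $2800 = $5100.
$5100 is within the $17300 limit, so the insurer pays $5100.

$5100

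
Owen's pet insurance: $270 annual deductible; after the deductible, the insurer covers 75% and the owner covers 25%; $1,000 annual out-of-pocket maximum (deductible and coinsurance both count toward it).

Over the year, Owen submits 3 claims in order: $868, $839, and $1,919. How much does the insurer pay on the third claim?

$1,548.25

Bill 1, $868: $270 to deductible, leaving $598; coinsurance $598 × 25% = $149.50. Owner pays $419.50; OOP now $419.50. Plan pays $868 − $419.50 = $448.50.
Bill 2, $839: deductible met; 25% of $839 = $209.75. Owner owes $209.75 (running OOP $629.25). Insurer: $839 − $209.75 = $629.25.
Bill 3, $1,919: deductible met; 25% of $1,919 = $479.75. Adding that to $629.25 gives $1,109, past the $1,000 cap; owner pays only $1,000 − $629.25 = $370.75. Insurer: $1,919 − $370.75 = $1,548.25.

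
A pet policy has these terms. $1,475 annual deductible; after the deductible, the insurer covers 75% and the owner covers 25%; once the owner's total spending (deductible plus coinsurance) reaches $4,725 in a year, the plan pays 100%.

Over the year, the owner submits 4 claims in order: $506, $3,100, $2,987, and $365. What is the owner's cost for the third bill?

$746.75

Claim 1 — $506: all of it applies to the deductible. Owner owes $506 (running OOP $506).
Claim 2 — $3,100: $969 to deductible, leaving $2,131; owner's 25% is $532.75. Owner pays $1,501.75; OOP now $2,007.75.
Claim 3 — $2,987: 25% coinsurance on $2,987 = $746.75. Cost to owner: $746.75. OOP to date $2,754.50.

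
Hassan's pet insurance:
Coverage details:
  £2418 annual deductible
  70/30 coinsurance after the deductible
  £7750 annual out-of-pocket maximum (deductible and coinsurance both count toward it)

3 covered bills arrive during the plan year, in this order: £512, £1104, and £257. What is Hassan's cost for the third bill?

Claim 1 (£512): entire amount goes to the deductible. Owner pays £512; OOP now £512.
Claim 2 (£1104): entire amount goes to the deductible. Owner owes £1104 (running OOP £1616).
Claim 3 (£257): entire amount goes to the deductible. Owner pays £257; OOP now £1873.

£257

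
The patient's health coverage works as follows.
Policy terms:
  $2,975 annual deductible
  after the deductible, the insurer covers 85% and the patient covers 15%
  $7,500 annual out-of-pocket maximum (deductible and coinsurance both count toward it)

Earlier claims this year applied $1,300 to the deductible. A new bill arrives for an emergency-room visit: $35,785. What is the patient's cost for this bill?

$6,200

Remaining deductible: $2,975 − $1,300 = $1,675.
That leaves $35,785 − $1,675 = $34,110 for coinsurance.
Patient's 15% share of $34,110 is $5,116.50.
Patient responsibility before any cap: $1,675 + $5,116.50 = $6,791.50.
Year-to-date out-of-pocket would reach $1,300 + $6,791.50 = $8,091.50, above the $7,500 maximum, so the patient pays only $7,500 − $1,300 = $6,200.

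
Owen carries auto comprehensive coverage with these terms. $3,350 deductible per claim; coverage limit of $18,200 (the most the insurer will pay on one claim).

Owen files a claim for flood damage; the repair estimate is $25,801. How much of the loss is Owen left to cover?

Subtract the deductible: $25,801 − $3,350 = $22,451.
$22,451 exceeds the $18,200 limit, so the insurer pays the limit: $18,200.
Out of pocket: $25,801 − $18,200 = $7,601.

$7,601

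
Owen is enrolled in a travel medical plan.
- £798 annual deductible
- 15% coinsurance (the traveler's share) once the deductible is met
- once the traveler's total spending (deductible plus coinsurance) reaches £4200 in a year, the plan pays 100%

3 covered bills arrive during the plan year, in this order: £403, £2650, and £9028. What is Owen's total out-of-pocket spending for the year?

Bill 1, £403: all of it applies to the deductible. Traveler owes £403 (running OOP £403).
Bill 2, £2650: £395 to deductible, leaving £2255; 15% of £2255 = £338.25. Traveler pays £733.25; OOP now £1136.25.
Bill 3, £9028: 15% coinsurance on £9028 = £1354.20. Traveler pays £1354.20; OOP now £2490.45.
Summing the traveler's payments: £403 + £733.25 + £1354.20 = £2490.45.

£2490.45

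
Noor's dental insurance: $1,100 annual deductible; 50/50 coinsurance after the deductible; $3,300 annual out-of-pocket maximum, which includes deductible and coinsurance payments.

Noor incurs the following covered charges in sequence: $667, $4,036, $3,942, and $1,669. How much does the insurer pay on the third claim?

Claim 1 ($667): all of it applies to the deductible. Patient owes $667 (running OOP $667). Insurer: $667 − $667 = $0.
Claim 2 ($4,036): deductible takes $433, $3,603 remains; patient's 50% is $1,801.50. Patient pays $2,234.50; OOP now $2,901.50. Insurer: $4,036 − $2,234.50 = $1,801.50.
Claim 3 ($3,942): deductible met; 50% of $3,942 = $1,971. OOP would hit $4,872.50 > $3,300, so the cap limits the patient to $3,300 − $2,901.50 = $398.50. Insurer: $3,942 − $398.50 = $3,543.50.

$3,543.50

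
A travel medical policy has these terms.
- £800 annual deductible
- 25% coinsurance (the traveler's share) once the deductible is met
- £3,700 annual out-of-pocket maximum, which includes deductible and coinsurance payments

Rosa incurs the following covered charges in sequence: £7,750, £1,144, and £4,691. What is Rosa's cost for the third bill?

Claim 1 (£7,750): deductible takes £800, £6,950 remains; 25% of £6,950 = £1,737.50. Traveler pays £2,537.50; OOP now £2,537.50.
Claim 2 (£1,144): deductible already satisfied, so traveler's share is 25% × £1,144 = £286. Traveler pays £286; OOP now £2,823.50.
Claim 3 (£4,691): 25% coinsurance on £4,691 = £1,172.75. Adding that to £2,823.50 gives £3,996.25, past the £3,700 cap; traveler pays only £3,700 − £2,823.50 = £876.50.

£876.50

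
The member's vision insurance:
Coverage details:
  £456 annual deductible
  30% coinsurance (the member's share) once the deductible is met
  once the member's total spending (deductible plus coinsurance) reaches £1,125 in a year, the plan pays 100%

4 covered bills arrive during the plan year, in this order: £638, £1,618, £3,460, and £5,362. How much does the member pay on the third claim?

Claim 1 — £638: £456 to deductible, leaving £182; coinsurance £182 × 30% = £54.60. Member owes £510.60 (running OOP £510.60).
Claim 2 — £1,618: deductible already satisfied, so member's share is 30% × £1,618 = £485.40. Member owes £485.40 (running OOP £996).
Claim 3 — £3,460: deductible met; 30% of £3,460 = £1,038. OOP would hit £2,034 > £1,125, so the cap limits the member to £1,125 − £996 = £129.

£129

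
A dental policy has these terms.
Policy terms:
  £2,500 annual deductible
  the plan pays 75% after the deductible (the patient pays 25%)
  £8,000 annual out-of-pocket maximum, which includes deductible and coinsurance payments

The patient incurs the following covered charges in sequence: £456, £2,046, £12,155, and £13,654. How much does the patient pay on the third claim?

Claim 1 (£456): entire amount goes to the deductible. Cost to patient: £456. OOP to date £456.
Claim 2 (£2,046): £2,044 to deductible, leaving £2; coinsurance £2 × 25% = £0.50. Patient owes £2,044.50 (running OOP £2,500.50).
Claim 3 (£12,155): deductible met; 25% of £12,155 = £3,038.75. Patient pays £3,038.75; OOP now £5,539.25.

£3,038.75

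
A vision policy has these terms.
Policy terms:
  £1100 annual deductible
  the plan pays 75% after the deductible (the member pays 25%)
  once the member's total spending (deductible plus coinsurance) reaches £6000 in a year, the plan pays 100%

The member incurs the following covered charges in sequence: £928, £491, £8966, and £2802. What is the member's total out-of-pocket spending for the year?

£4121.75

Bill 1, £928: fully absorbed by the deductible. Member pays £928; OOP now £928.
Bill 2, £491: £172 to deductible, leaving £319; 25% of £319 = £79.75. Member pays £251.75; OOP now £1179.75.
Bill 3, £8966: deductible already satisfied, so member's share is 25% × £8966 = £2241.50. Cost to member: £2241.50. OOP to date £3421.25.
Bill 4, £2802: 25% coinsurance on £2802 = £700.50. Member owes £700.50 (running OOP £4121.75).
Total paid by the member: £928 + £251.75 + £2241.50 + £700.50 = £4121.75.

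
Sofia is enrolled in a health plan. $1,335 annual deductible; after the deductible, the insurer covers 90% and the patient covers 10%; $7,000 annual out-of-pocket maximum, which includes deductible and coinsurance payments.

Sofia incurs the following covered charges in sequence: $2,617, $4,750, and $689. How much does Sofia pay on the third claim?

Bill 1, $2,617: $1,335 finishes the deductible; $1,282 goes to coinsurance; 10% of $1,282 = $128.20. Patient pays $1,463.20; OOP now $1,463.20.
Bill 2, $4,750: deductible met; 10% of $4,750 = $475. Patient pays $475; OOP now $1,938.20.
Bill 3, $689: deductible already satisfied, so patient's share is 10% × $689 = $68.90. Patient pays $68.90; OOP now $2,007.10.

$68.90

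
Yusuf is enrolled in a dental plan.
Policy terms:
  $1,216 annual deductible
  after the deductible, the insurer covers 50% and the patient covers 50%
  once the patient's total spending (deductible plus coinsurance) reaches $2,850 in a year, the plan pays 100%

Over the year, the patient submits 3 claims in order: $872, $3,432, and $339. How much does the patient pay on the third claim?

#1 ($872): entire amount goes to the deductible. Patient pays $872; OOP now $872.
#2 ($3,432): deductible takes $344, $3,088 remains; 50% of $3,088 = $1,544. Cost to patient: $1,888. OOP to date $2,760.
#3 ($339): deductible met; 50% of $339 = $169.50. OOP would hit $2,929.50 > $2,850, so the cap limits the patient to $2,850 − $2,760 = $90.

$90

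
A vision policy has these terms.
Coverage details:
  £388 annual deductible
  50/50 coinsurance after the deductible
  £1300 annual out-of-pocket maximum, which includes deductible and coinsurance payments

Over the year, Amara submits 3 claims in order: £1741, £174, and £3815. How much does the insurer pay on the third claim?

Claim 1 — £1741: deductible takes £388, £1353 remains; member's 50% is £676.50. Cost to member: £1064.50. OOP to date £1064.50. Insurer: £1741 − £1064.50 = £676.50.
Claim 2 — £174: 50% coinsurance on £174 = £87. Member pays £87; OOP now £1151.50. Insurer: £174 − £87 = £87.
Claim 3 — £3815: 50% coinsurance on £3815 = £1907.50. That would push OOP to £3059, over the £1300 cap, so member pays £1300 − £1151.50 = £148.50. Insurer: £3815 − £148.50 = £3666.50.

£3666.50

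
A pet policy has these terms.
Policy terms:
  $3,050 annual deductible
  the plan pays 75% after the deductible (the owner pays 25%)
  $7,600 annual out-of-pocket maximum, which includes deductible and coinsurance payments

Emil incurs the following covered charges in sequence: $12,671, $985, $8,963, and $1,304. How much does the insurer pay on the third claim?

Bill 1, $12,671: $3,050 to deductible, leaving $9,621; owner's 25% is $2,405.25. Owner owes $5,455.25 (running OOP $5,455.25). Insurer: $12,671 − $5,455.25 = $7,215.75.
Bill 2, $985: 25% coinsurance on $985 = $246.25. Cost to owner: $246.25. OOP to date $5,701.50. Insurer: $985 − $246.25 = $738.75.
Bill 3, $8,963: 25% coinsurance on $8,963 = $2,240.75. Adding that to $5,701.50 gives $7,942.25, past the $7,600 cap; owner pays only $7,600 − $5,701.50 = $1,898.50. Insurer: $8,963 − $1,898.50 = $7,064.50.

$7,064.50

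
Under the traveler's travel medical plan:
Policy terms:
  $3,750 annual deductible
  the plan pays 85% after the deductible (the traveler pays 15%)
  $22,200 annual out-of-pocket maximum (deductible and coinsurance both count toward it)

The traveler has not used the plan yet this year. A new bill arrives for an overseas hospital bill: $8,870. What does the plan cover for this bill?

Nothing has been paid toward the $3,750 deductible, so the first $3,750 of this charge is applied there.
That leaves $8,870 − $3,750 = $5,120 for coinsurance.
Coinsurance: $5,120 × 15% = $768.
That puts the traveler's cost at $3,750 + $768 = $4,518 before any cap.
Total out-of-pocket so far would be $0 + $4,518 = $4,518, below the $22,200 cap — no reduction.
The insurer covers the remainder: $8,870 − $4,518 = $4,352.

$4,352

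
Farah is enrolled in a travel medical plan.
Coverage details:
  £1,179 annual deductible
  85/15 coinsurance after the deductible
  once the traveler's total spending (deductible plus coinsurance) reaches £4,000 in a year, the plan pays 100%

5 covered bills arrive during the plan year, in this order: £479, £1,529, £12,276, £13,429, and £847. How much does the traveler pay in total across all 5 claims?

Claim 1 — £479: entire amount goes to the deductible. Traveler pays £479; OOP now £479.
Claim 2 — £1,529: £700 to deductible, leaving £829; traveler's 15% is £124.35. Traveler pays £824.35; OOP now £1,303.35.
Claim 3 — £12,276: deductible met; 15% of £12,276 = £1,841.40. Traveler pays £1,841.40; OOP now £3,144.75.
Claim 4 — £13,429: deductible met; 15% of £13,429 = £2,014.35. That would push OOP to £5,159.10, over the £4,000 cap, so traveler pays £4,000 − £3,144.75 = £855.25.
Claim 5 — £847: 15% coinsurance on £847 = £127.05. Adding that to £4,000 gives £4,127.05, past the £4,000 cap; traveler pays only £4,000 − £4,000 = £0.
Summing the traveler's payments: £479 + £824.35 + £1,841.40 + £855.25 + £0 = £4,000.

£4,000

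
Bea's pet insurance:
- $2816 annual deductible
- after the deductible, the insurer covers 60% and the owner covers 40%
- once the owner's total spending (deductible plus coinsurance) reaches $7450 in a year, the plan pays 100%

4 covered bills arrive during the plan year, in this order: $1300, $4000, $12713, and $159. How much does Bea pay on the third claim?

$3640.40

#1 ($1300): entire amount goes to the deductible. Owner pays $1300; OOP now $1300.
#2 ($4000): deductible takes $1516, $2484 remains; owner's 40% is $993.60. Owner owes $2509.60 (running OOP $3809.60).
#3 ($12713): 40% coinsurance on $12713 = $5085.20. That would push OOP to $8894.80, over the $7450 cap, so owner pays $7450 − $3809.60 = $3640.40.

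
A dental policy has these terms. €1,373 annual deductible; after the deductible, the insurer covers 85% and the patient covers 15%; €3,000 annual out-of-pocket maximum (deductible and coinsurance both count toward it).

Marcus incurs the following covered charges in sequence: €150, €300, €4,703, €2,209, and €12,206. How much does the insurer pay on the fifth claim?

€11,477.35

#1 (€150): all of it applies to the deductible. Patient pays €150; OOP now €150. Insurer: €150 − €150 = €0.
#2 (€300): entire amount goes to the deductible. Patient owes €300 (running OOP €450). Insurer: €300 − €300 = €0.
#3 (€4,703): €923 finishes the deductible; €3,780 goes to coinsurance; 15% of €3,780 = €567. Patient pays €1,490; OOP now €1,940. Insurer: €4,703 − €1,490 = €3,213.
#4 (€2,209): deductible met; 15% of €2,209 = €331.35. Patient pays €331.35; OOP now €2,271.35. Insurer: €2,209 − €331.35 = €1,877.65.
#5 (€12,206): deductible met; 15% of €12,206 = €1,830.90. That would push OOP to €4,102.25, over the €3,000 cap, so patient pays €3,000 − €2,271.35 = €728.65. Plan pays €12,206 − €728.65 = €11,477.35.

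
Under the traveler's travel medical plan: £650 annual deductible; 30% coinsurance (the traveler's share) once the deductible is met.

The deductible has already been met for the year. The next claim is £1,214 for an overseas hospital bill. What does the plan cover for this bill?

£849.80

The deductible is already satisfied, so the full bill goes to coinsurance.
30% of £1,214 = £364.20 falls to the traveler.
Insurer pays the balance: £1,214 − £364.20 = £849.80.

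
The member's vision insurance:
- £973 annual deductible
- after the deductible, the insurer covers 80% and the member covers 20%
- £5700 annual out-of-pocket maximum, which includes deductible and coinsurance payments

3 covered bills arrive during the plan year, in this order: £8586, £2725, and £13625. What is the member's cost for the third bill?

£2659.40

Bill 1, £8586: £973 to deductible, leaving £7613; member's 20% is £1522.60. Cost to member: £2495.60. OOP to date £2495.60.
Bill 2, £2725: deductible met; 20% of £2725 = £545. Member owes £545 (running OOP £3040.60).
Bill 3, £13625: 20% coinsurance on £13625 = £2725. OOP would hit £5765.60 > £5700, so the cap limits the member to £5700 − £3040.60 = £2659.40.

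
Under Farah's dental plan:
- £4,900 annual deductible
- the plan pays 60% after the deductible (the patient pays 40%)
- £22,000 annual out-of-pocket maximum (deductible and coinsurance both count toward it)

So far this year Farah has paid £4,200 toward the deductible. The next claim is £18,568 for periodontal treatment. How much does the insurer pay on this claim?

Remaining deductible: £4,900 − £4,200 = £700.
The remaining £17,868 (= £18,568 − £700) moves to coinsurance.
Patient's 40% share of £17,868 is £7,147.20.
That puts the patient's cost at £700 + £7,147.20 = £7,847.20 before any cap.
Year-to-date out-of-pocket becomes £4,200 + £7,847.20 = £12,047.20, still under the £22,000 maximum, so no cap applies.
Insurer pays the balance: £18,568 − £7,847.20 = £10,720.80.

£10,720.80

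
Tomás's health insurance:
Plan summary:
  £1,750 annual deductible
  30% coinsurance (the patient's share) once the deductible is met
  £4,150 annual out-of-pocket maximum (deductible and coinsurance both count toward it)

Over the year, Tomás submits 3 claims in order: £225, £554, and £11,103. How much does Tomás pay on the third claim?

Claim 1 — £225: all of it applies to the deductible. Patient pays £225; OOP now £225.
Claim 2 — £554: fully absorbed by the deductible. Patient pays £554; OOP now £779.
Claim 3 — £11,103: £971 finishes the deductible; £10,132 goes to coinsurance; coinsurance £10,132 × 30% = £3,039.60. Deductible plus coinsurance: £971 + £3,039.60 = £4,010.60. That would push OOP to £4,789.60, over the £4,150 cap, so patient pays £4,150 − £779 = £3,371.

£3,371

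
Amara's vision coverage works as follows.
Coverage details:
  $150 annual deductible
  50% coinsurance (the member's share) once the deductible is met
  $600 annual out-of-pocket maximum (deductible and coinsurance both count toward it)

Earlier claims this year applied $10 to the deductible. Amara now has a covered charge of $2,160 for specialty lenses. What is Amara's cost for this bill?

$590

Deductible still to meet: $150 − $10 = $140.
After the $140 deductible portion, $2,160 − $140 = $2,020 is subject to coinsurance.
Coinsurance: $2,020 × 50% = $1,010.
So the member owes $140 + $1,010 = $1,150 before any cap.
Adding $1,150 to the $10 already spent would give $1,160, which exceeds the $600 cap; the member pays just $600 − $10 = $590.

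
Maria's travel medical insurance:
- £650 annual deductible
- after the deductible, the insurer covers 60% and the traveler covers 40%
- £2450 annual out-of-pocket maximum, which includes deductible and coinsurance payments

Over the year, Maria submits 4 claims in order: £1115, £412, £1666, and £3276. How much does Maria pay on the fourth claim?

Claim 1 — £1115: £650 to deductible, leaving £465; coinsurance £465 × 40% = £186. Cost to traveler: £836. OOP to date £836.
Claim 2 — £412: 40% coinsurance on £412 = £164.80. Cost to traveler: £164.80. OOP to date £1000.80.
Claim 3 — £1666: 40% coinsurance on £1666 = £666.40. Traveler owes £666.40 (running OOP £1667.20).
Claim 4 — £3276: 40% coinsurance on £3276 = £1310.40. That would push OOP to £2977.60, over the £2450 cap, so traveler pays £2450 − £1667.20 = £782.80.

£782.80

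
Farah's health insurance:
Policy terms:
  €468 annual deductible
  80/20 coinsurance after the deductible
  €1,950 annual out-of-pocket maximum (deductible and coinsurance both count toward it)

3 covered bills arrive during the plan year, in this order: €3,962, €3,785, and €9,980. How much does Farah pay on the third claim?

€26.20

Claim 1 — €3,962: €468 to deductible, leaving €3,494; patient's 20% is €698.80. Patient owes €1,166.80 (running OOP €1,166.80).
Claim 2 — €3,785: deductible already satisfied, so patient's share is 20% × €3,785 = €757. Cost to patient: €757. OOP to date €1,923.80.
Claim 3 — €9,980: 20% coinsurance on €9,980 = €1,996. OOP would hit €3,919.80 > €1,950, so the cap limits the patient to €1,950 − €1,923.80 = €26.20.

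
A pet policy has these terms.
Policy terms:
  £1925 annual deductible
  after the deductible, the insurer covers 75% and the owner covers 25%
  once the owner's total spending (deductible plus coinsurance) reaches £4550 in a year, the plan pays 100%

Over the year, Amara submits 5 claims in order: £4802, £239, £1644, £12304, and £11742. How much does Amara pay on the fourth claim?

£1435

Bill 1, £4802: deductible takes £1925, £2877 remains; coinsurance £2877 × 25% = £719.25. Owner pays £2644.25; OOP now £2644.25.
Bill 2, £239: deductible met; 25% of £239 = £59.75. Owner pays £59.75; OOP now £2704.
Bill 3, £1644: deductible met; 25% of £1644 = £411. Owner pays £411; OOP now £3115.
Bill 4, £12304: deductible already satisfied, so owner's share is 25% × £12304 = £3076. That would push OOP to £6191, over the £4550 cap, so owner pays £4550 − £3115 = £1435.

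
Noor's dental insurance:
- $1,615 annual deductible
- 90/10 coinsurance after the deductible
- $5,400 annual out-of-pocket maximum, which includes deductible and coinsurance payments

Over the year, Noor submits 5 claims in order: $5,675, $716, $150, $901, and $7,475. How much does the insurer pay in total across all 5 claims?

$11,971.80

Claim 1 ($5,675): $1,615 finishes the deductible; $4,060 goes to coinsurance; 10% of $4,060 = $406. Patient pays $2,021; OOP now $2,021. Plan pays $5,675 − $2,021 = $3,654.
Claim 2 ($716): deductible met; 10% of $716 = $71.60. Patient pays $71.60; OOP now $2,092.60. Insurer: $716 − $71.60 = $644.40.
Claim 3 ($150): 10% coinsurance on $150 = $15. Patient pays $15; OOP now $2,107.60. Insurer: $150 − $15 = $135.
Claim 4 ($901): 10% coinsurance on $901 = $90.10. Cost to patient: $90.10. OOP to date $2,197.70. Plan pays $901 − $90.10 = $810.90.
Claim 5 ($7,475): deductible already satisfied, so patient's share is 10% × $7,475 = $747.50. Patient pays $747.50; OOP now $2,945.20. Plan pays $7,475 − $747.50 = $6,727.50.
Insurer total = bills − patient's total = $14,917 − $2,945.20 = $11,971.80.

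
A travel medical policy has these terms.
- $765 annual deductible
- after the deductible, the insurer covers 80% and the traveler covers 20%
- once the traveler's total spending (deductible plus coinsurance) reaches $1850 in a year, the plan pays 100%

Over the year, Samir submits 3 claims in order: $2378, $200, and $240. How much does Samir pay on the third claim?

$48

Bill 1, $2378: deductible takes $765, $1613 remains; 20% of $1613 = $322.60. Traveler owes $1087.60 (running OOP $1087.60).
Bill 2, $200: deductible already satisfied, so traveler's share is 20% × $200 = $40. Traveler pays $40; OOP now $1127.60.
Bill 3, $240: deductible met; 20% of $240 = $48. Traveler owes $48 (running OOP $1175.60).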